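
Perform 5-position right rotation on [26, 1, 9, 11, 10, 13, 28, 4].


Right rotate by 5: [11, 10, 13, 28, 4, 26, 1, 9]


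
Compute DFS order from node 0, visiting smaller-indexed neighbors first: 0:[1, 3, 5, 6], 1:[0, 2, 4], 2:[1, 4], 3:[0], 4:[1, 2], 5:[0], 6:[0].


DFS stack-based: start with [0]
Visit order: [0, 1, 2, 4, 3, 5, 6]


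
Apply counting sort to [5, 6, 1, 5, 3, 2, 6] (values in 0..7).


Count array: [0, 1, 1, 1, 0, 2, 2, 0]
Reconstruct: [1, 2, 3, 5, 5, 6, 6]


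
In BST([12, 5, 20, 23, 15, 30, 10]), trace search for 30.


BST root = 12
Search for 30: compare at each node
Path: [12, 20, 23, 30]


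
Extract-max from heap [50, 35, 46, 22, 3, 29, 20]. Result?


Max = 50
Replace root with last, heapify down
Resulting heap: [46, 35, 29, 22, 3, 20]


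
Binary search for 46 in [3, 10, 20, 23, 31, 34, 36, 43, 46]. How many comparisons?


Search for 46:
[0,8] mid=4 arr[4]=31
[5,8] mid=6 arr[6]=36
[7,8] mid=7 arr[7]=43
[8,8] mid=8 arr[8]=46
Total: 4 comparisons


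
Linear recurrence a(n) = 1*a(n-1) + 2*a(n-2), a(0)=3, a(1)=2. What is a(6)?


Build bottom-up:
...a(4)=28, a(5)=52, a(6)=1*52+2*28=108


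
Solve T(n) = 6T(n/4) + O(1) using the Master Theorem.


a=6, b=4, c=0. log_4(6)=1.292 > c=0. Case 1: O(n^log_b(a)) = O(n^1.292)
Complexity: O(n^1.292)


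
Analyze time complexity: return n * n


Analysis: constant-time operation, no loop
Complexity: O(1)


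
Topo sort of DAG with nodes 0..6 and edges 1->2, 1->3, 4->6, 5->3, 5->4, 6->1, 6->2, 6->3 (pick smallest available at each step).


Kahn's algorithm, process smallest node first
Order: [0, 5, 4, 6, 1, 2, 3]


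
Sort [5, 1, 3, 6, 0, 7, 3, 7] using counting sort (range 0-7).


Count array: [1, 1, 0, 2, 0, 1, 1, 2]
Reconstruct: [0, 1, 3, 3, 5, 6, 7, 7]


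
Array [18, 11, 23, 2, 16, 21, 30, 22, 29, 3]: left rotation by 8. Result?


Left rotate by 8: [29, 3, 18, 11, 23, 2, 16, 21, 30, 22]


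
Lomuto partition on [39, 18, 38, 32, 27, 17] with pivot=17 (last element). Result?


Elements <= 17 go left of pivot.
Result: [17, 18, 38, 32, 27, 39], pivot at index 0


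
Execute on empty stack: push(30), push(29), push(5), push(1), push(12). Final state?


push(30) -> [30]
push(29) -> [30, 29]
push(5) -> [30, 29, 5]
push(1) -> [30, 29, 5, 1]
push(12) -> [30, 29, 5, 1, 12]
Final stack (bottom to top): [30, 29, 5, 1, 12]


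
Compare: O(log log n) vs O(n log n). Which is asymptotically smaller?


double-logarithmic grows slower than linearithmic
O(log log n) is asymptotically smaller; O(n log n) grows faster


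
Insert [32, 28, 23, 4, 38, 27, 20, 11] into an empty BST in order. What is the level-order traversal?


Root = 32; build tree by BST insertion.
Level-Order traversal: [32, 28, 38, 23, 4, 27, 20, 11]


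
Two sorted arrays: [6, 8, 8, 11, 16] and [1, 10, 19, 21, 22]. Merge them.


Compare heads, take smaller each step.
Merged: [1, 6, 8, 8, 10, 11, 16, 19, 21, 22]


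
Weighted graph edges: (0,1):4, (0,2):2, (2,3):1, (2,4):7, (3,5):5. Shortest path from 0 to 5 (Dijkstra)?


Dijkstra from 0:
Distances: {0: 0, 1: 4, 2: 2, 3: 3, 4: 9, 5: 8}
Shortest distance to 5 = 8, path = [0, 2, 3, 5]


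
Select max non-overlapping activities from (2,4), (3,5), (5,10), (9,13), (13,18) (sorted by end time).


Greedy: pick earliest-ending, then skip overlaps.
Selected (3 activities): [(2, 4), (5, 10), (13, 18)]


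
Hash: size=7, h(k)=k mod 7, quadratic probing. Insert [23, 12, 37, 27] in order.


Insertions: 23->slot 2; 12->slot 5; 37->slot 3; 27->slot 6
Table: [None, None, 23, 37, None, 12, 27]


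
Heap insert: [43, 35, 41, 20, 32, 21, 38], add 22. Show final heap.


Append 22: [43, 35, 41, 20, 32, 21, 38, 22]
Bubble up: swap idx 7(22) with idx 3(20)
Result: [43, 35, 41, 22, 32, 21, 38, 20]


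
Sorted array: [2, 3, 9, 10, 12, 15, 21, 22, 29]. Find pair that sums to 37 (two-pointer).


Two pointers: lo=0, hi=8
Found pair: (15, 22) summing to 37


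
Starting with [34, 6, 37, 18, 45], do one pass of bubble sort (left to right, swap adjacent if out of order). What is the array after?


After one pass: [6, 34, 18, 37, 45]


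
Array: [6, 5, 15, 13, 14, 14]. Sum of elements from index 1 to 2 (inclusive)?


Prefix sums: [0, 6, 11, 26, 39, 53, 67]
Sum[1..2] = prefix[3] - prefix[1] = 26 - 6 = 20


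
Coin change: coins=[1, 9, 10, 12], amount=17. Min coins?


dp[0]=0; dp[i]=1+min(dp[i-c] for c in coins)
...dp[12]=1, dp[13]=2, dp[14]=3, dp[15]=4, dp[16]=5, dp[17]=6
Minimum coins for 17 = 6


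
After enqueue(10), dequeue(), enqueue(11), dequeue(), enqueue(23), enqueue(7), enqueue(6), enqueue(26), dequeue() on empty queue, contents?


enqueue(10) -> [10]
dequeue() returns 10 -> []
enqueue(11) -> [11]
dequeue() returns 11 -> []
enqueue(23) -> [23]
enqueue(7) -> [23, 7]
enqueue(6) -> [23, 7, 6]
enqueue(26) -> [23, 7, 6, 26]
dequeue() returns 23 -> [7, 6, 26]
Final queue (front to back): [7, 6, 26]


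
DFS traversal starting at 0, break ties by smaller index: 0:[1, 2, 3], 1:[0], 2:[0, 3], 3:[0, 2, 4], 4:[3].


DFS stack-based: start with [0]
Visit order: [0, 1, 2, 3, 4]


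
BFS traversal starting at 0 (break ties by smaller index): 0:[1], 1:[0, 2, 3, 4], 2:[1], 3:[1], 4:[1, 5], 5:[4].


BFS queue: start with [0]
Visit order: [0, 1, 2, 3, 4, 5]


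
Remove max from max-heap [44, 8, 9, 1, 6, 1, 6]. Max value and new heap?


Max = 44
Replace root with last, heapify down
Resulting heap: [9, 8, 6, 1, 6, 1]


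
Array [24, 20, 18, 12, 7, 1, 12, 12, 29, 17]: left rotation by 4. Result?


Left rotate by 4: [7, 1, 12, 12, 29, 17, 24, 20, 18, 12]


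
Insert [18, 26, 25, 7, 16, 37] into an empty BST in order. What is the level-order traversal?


Root = 18; build tree by BST insertion.
Level-Order traversal: [18, 7, 26, 16, 25, 37]


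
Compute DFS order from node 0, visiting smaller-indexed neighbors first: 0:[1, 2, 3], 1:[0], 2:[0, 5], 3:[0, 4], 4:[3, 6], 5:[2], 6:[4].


DFS stack-based: start with [0]
Visit order: [0, 1, 2, 5, 3, 4, 6]


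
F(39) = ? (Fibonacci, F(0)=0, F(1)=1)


F(n)=F(n-1)+F(n-2)
...F(37)=24157817, F(38)=39088169, F(39)=63245986


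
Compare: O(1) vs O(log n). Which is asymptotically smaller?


constant grows slower than logarithmic
O(1) is asymptotically smaller; O(log n) grows faster


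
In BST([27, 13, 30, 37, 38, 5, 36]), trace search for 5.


BST root = 27
Search for 5: compare at each node
Path: [27, 13, 5]


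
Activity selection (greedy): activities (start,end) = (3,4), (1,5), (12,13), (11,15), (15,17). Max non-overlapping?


Greedy: pick earliest-ending, then skip overlaps.
Selected (3 activities): [(3, 4), (12, 13), (15, 17)]


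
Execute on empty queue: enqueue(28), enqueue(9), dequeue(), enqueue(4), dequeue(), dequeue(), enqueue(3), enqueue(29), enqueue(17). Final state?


enqueue(28) -> [28]
enqueue(9) -> [28, 9]
dequeue() returns 28 -> [9]
enqueue(4) -> [9, 4]
dequeue() returns 9 -> [4]
dequeue() returns 4 -> []
enqueue(3) -> [3]
enqueue(29) -> [3, 29]
enqueue(17) -> [3, 29, 17]
Final queue (front to back): [3, 29, 17]


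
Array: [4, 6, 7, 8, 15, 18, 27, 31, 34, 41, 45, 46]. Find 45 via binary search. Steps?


Search for 45:
[0,11] mid=5 arr[5]=18
[6,11] mid=8 arr[8]=34
[9,11] mid=10 arr[10]=45
Total: 3 comparisons


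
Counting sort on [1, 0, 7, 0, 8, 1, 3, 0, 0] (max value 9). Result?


Count array: [4, 2, 0, 1, 0, 0, 0, 1, 1, 0]
Reconstruct: [0, 0, 0, 0, 1, 1, 3, 7, 8]


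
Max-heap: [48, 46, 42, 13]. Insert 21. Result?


Append 21: [48, 46, 42, 13, 21]
Bubble up: no swaps needed
Result: [48, 46, 42, 13, 21]


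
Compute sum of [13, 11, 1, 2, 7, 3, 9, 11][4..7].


Prefix sums: [0, 13, 24, 25, 27, 34, 37, 46, 57]
Sum[4..7] = prefix[8] - prefix[4] = 57 - 27 = 30


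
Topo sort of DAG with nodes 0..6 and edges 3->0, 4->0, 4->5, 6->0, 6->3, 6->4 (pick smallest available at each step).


Kahn's algorithm, process smallest node first
Order: [1, 2, 6, 3, 4, 0, 5]


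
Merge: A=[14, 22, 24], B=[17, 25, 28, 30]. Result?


Compare heads, take smaller each step.
Merged: [14, 17, 22, 24, 25, 28, 30]


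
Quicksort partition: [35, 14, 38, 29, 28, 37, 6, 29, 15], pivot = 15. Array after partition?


Elements <= 15 go left of pivot.
Result: [14, 6, 15, 29, 28, 37, 35, 29, 38], pivot at index 2


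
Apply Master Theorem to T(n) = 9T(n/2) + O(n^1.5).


a=9, b=2, c=1.5. log_2(9)=3.170 > c=1.5. Case 1: O(n^log_b(a)) = O(n^3.170)
Complexity: O(n^3.170)


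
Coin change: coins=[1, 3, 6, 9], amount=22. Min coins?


dp[0]=0; dp[i]=1+min(dp[i-c] for c in coins)
...dp[17]=4, dp[18]=2, dp[19]=3, dp[20]=4, dp[21]=3, dp[22]=4
Minimum coins for 22 = 4


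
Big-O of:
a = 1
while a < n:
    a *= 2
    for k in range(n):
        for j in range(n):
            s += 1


Per nesting level: O(log n) * O(n) * O(n) = O(n^2 log n)
Complexity: O(n^2 log n)


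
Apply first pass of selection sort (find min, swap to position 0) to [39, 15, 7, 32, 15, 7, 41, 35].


After one pass: [7, 15, 39, 32, 15, 7, 41, 35]


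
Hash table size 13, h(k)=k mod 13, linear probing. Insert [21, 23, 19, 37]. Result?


Insertions: 21->slot 8; 23->slot 10; 19->slot 6; 37->slot 11
Table: [None, None, None, None, None, None, 19, None, 21, None, 23, 37, None]


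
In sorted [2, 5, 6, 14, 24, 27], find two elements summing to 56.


Two pointers: lo=0, hi=5
No pair sums to 56


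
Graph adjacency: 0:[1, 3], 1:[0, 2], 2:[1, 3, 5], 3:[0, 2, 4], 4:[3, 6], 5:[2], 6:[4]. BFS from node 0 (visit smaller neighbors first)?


BFS queue: start with [0]
Visit order: [0, 1, 3, 2, 4, 5, 6]


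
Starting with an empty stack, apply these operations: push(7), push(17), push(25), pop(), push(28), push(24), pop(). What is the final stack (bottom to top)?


push(7) -> [7]
push(17) -> [7, 17]
push(25) -> [7, 17, 25]
pop() returns 25 -> [7, 17]
push(28) -> [7, 17, 28]
push(24) -> [7, 17, 28, 24]
pop() returns 24 -> [7, 17, 28]
Final stack (bottom to top): [7, 17, 28]


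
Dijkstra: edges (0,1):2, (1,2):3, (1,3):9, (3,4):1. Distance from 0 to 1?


Dijkstra from 0:
Distances: {0: 0, 1: 2, 2: 5, 3: 11, 4: 12}
Shortest distance to 1 = 2, path = [0, 1]


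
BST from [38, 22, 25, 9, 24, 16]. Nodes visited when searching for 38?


BST root = 38
Search for 38: compare at each node
Path: [38]


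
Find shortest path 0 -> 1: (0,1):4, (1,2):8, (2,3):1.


Dijkstra from 0:
Distances: {0: 0, 1: 4, 2: 12, 3: 13}
Shortest distance to 1 = 4, path = [0, 1]


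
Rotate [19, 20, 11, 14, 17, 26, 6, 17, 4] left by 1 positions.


Left rotate by 1: [20, 11, 14, 17, 26, 6, 17, 4, 19]


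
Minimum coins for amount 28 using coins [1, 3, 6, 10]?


dp[0]=0; dp[i]=1+min(dp[i-c] for c in coins)
...dp[23]=3, dp[24]=4, dp[25]=4, dp[26]=3, dp[27]=4, dp[28]=4
Minimum coins for 28 = 4


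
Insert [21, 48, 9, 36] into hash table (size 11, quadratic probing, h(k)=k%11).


Insertions: 21->slot 10; 48->slot 4; 9->slot 9; 36->slot 3
Table: [None, None, None, 36, 48, None, None, None, None, 9, 21]


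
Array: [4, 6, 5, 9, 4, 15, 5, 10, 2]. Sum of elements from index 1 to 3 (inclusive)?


Prefix sums: [0, 4, 10, 15, 24, 28, 43, 48, 58, 60]
Sum[1..3] = prefix[4] - prefix[1] = 24 - 4 = 20


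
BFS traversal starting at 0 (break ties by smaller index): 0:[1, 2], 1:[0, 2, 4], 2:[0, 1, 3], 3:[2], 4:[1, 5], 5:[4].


BFS queue: start with [0]
Visit order: [0, 1, 2, 4, 3, 5]


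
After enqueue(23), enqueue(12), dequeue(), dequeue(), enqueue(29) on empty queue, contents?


enqueue(23) -> [23]
enqueue(12) -> [23, 12]
dequeue() returns 23 -> [12]
dequeue() returns 12 -> []
enqueue(29) -> [29]
Final queue (front to back): [29]


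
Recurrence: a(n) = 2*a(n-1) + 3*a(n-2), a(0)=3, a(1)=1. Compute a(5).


Build bottom-up:
...a(3)=25, a(4)=83, a(5)=2*83+3*25=241


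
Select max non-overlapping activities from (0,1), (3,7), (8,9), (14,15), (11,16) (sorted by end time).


Greedy: pick earliest-ending, then skip overlaps.
Selected (4 activities): [(0, 1), (3, 7), (8, 9), (14, 15)]


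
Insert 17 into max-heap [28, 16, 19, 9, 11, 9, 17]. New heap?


Append 17: [28, 16, 19, 9, 11, 9, 17, 17]
Bubble up: swap idx 7(17) with idx 3(9); swap idx 3(17) with idx 1(16)
Result: [28, 17, 19, 16, 11, 9, 17, 9]


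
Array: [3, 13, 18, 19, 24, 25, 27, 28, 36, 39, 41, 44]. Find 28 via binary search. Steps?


Search for 28:
[0,11] mid=5 arr[5]=25
[6,11] mid=8 arr[8]=36
[6,7] mid=6 arr[6]=27
[7,7] mid=7 arr[7]=28
Total: 4 comparisons


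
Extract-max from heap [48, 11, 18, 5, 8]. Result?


Max = 48
Replace root with last, heapify down
Resulting heap: [18, 11, 8, 5]


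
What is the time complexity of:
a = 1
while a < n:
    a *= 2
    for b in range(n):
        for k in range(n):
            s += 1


Per nesting level: O(log n) * O(n) * O(n) = O(n^2 log n)
Complexity: O(n^2 log n)


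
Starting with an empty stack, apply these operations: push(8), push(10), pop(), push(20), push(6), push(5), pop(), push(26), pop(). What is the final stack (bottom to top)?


push(8) -> [8]
push(10) -> [8, 10]
pop() returns 10 -> [8]
push(20) -> [8, 20]
push(6) -> [8, 20, 6]
push(5) -> [8, 20, 6, 5]
pop() returns 5 -> [8, 20, 6]
push(26) -> [8, 20, 6, 26]
pop() returns 26 -> [8, 20, 6]
Final stack (bottom to top): [8, 20, 6]


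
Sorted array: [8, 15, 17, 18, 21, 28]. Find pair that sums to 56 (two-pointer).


Two pointers: lo=0, hi=5
No pair sums to 56


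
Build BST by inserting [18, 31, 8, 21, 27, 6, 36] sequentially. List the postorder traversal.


Root = 18; build tree by BST insertion.
Postorder traversal: [6, 8, 27, 21, 36, 31, 18]


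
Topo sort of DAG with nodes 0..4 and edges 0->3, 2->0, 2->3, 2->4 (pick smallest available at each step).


Kahn's algorithm, process smallest node first
Order: [1, 2, 0, 3, 4]


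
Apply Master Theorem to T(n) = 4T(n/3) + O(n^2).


a=4, b=3, c=2. log_3(4)=1.262 < c=2. Case 3: O(n^c) = O(n^2)
Complexity: O(n^2)


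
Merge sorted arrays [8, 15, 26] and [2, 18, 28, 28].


Compare heads, take smaller each step.
Merged: [2, 8, 15, 18, 26, 28, 28]


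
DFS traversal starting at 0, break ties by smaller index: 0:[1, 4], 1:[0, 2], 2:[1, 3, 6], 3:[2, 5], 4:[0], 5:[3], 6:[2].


DFS stack-based: start with [0]
Visit order: [0, 1, 2, 3, 5, 6, 4]


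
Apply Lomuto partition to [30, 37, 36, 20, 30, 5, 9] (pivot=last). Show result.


Elements <= 9 go left of pivot.
Result: [5, 9, 36, 20, 30, 30, 37], pivot at index 1


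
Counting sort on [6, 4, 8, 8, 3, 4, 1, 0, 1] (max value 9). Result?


Count array: [1, 2, 0, 1, 2, 0, 1, 0, 2, 0]
Reconstruct: [0, 1, 1, 3, 4, 4, 6, 8, 8]


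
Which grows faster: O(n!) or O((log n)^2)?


polylogarithmic grows slower than factorial
O((log n)^2) is asymptotically smaller; O(n!) grows faster


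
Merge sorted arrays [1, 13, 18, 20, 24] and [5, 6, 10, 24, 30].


Compare heads, take smaller each step.
Merged: [1, 5, 6, 10, 13, 18, 20, 24, 24, 30]


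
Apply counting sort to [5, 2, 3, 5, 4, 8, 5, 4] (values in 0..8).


Count array: [0, 0, 1, 1, 2, 3, 0, 0, 1]
Reconstruct: [2, 3, 4, 4, 5, 5, 5, 8]


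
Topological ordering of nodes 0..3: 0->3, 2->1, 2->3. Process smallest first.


Kahn's algorithm, process smallest node first
Order: [0, 2, 1, 3]


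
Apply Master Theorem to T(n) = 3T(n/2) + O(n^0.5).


a=3, b=2, c=0.5. log_2(3)=1.585 > c=0.5. Case 1: O(n^log_b(a)) = O(n^1.585)
Complexity: O(n^1.585)


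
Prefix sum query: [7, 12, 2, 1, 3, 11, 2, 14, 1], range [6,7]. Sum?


Prefix sums: [0, 7, 19, 21, 22, 25, 36, 38, 52, 53]
Sum[6..7] = prefix[8] - prefix[6] = 52 - 36 = 16


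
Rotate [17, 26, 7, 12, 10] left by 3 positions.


Left rotate by 3: [12, 10, 17, 26, 7]


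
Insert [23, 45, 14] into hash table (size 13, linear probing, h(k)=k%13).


Insertions: 23->slot 10; 45->slot 6; 14->slot 1
Table: [None, 14, None, None, None, None, 45, None, None, None, 23, None, None]


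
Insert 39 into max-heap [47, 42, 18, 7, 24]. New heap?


Append 39: [47, 42, 18, 7, 24, 39]
Bubble up: swap idx 5(39) with idx 2(18)
Result: [47, 42, 39, 7, 24, 18]


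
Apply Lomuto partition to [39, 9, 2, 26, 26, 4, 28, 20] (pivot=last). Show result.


Elements <= 20 go left of pivot.
Result: [9, 2, 4, 20, 26, 39, 28, 26], pivot at index 3


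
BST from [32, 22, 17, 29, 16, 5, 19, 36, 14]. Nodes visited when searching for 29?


BST root = 32
Search for 29: compare at each node
Path: [32, 22, 29]


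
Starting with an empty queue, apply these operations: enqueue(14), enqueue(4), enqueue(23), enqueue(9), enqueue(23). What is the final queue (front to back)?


enqueue(14) -> [14]
enqueue(4) -> [14, 4]
enqueue(23) -> [14, 4, 23]
enqueue(9) -> [14, 4, 23, 9]
enqueue(23) -> [14, 4, 23, 9, 23]
Final queue (front to back): [14, 4, 23, 9, 23]


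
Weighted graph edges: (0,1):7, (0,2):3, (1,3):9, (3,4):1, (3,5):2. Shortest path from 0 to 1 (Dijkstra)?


Dijkstra from 0:
Distances: {0: 0, 1: 7, 2: 3, 3: 16, 4: 17, 5: 18}
Shortest distance to 1 = 7, path = [0, 1]


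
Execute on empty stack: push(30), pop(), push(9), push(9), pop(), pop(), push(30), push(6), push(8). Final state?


push(30) -> [30]
pop() returns 30 -> []
push(9) -> [9]
push(9) -> [9, 9]
pop() returns 9 -> [9]
pop() returns 9 -> []
push(30) -> [30]
push(6) -> [30, 6]
push(8) -> [30, 6, 8]
Final stack (bottom to top): [30, 6, 8]


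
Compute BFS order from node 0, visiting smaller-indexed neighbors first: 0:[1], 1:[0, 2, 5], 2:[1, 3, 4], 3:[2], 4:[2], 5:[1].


BFS queue: start with [0]
Visit order: [0, 1, 2, 5, 3, 4]


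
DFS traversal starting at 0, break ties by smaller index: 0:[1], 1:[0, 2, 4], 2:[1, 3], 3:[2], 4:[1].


DFS stack-based: start with [0]
Visit order: [0, 1, 2, 3, 4]


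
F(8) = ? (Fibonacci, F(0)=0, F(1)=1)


F(n)=F(n-1)+F(n-2)
...F(6)=8, F(7)=13, F(8)=21


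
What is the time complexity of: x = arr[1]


Analysis: constant-time operation, no loop
Complexity: O(1)


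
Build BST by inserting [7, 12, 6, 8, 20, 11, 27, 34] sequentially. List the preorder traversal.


Root = 7; build tree by BST insertion.
Preorder traversal: [7, 6, 12, 8, 11, 20, 27, 34]


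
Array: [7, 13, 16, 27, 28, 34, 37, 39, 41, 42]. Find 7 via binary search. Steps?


Search for 7:
[0,9] mid=4 arr[4]=28
[0,3] mid=1 arr[1]=13
[0,0] mid=0 arr[0]=7
Total: 3 comparisons


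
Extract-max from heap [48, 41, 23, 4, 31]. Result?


Max = 48
Replace root with last, heapify down
Resulting heap: [41, 31, 23, 4]


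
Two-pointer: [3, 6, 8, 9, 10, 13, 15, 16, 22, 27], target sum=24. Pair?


Two pointers: lo=0, hi=9
Found pair: (8, 16) summing to 24


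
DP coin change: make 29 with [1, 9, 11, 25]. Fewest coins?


dp[0]=0; dp[i]=1+min(dp[i-c] for c in coins)
...dp[24]=4, dp[25]=1, dp[26]=2, dp[27]=3, dp[28]=4, dp[29]=3
Minimum coins for 29 = 3


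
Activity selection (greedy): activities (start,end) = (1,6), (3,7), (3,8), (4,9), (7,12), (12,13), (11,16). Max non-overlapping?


Greedy: pick earliest-ending, then skip overlaps.
Selected (3 activities): [(1, 6), (7, 12), (12, 13)]


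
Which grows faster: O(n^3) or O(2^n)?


cubic grows slower than exponential
O(n^3) is asymptotically smaller; O(2^n) grows faster


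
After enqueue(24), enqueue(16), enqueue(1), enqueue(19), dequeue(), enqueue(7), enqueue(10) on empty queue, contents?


enqueue(24) -> [24]
enqueue(16) -> [24, 16]
enqueue(1) -> [24, 16, 1]
enqueue(19) -> [24, 16, 1, 19]
dequeue() returns 24 -> [16, 1, 19]
enqueue(7) -> [16, 1, 19, 7]
enqueue(10) -> [16, 1, 19, 7, 10]
Final queue (front to back): [16, 1, 19, 7, 10]


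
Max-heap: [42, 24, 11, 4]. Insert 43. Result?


Append 43: [42, 24, 11, 4, 43]
Bubble up: swap idx 4(43) with idx 1(24); swap idx 1(43) with idx 0(42)
Result: [43, 42, 11, 4, 24]


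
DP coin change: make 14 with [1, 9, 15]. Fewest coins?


dp[0]=0; dp[i]=1+min(dp[i-c] for c in coins)
...dp[9]=1, dp[10]=2, dp[11]=3, dp[12]=4, dp[13]=5, dp[14]=6
Minimum coins for 14 = 6


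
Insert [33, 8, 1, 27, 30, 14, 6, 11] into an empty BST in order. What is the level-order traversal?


Root = 33; build tree by BST insertion.
Level-Order traversal: [33, 8, 1, 27, 6, 14, 30, 11]


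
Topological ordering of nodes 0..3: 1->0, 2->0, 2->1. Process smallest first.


Kahn's algorithm, process smallest node first
Order: [2, 1, 0, 3]


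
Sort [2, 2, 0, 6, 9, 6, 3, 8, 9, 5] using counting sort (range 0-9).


Count array: [1, 0, 2, 1, 0, 1, 2, 0, 1, 2]
Reconstruct: [0, 2, 2, 3, 5, 6, 6, 8, 9, 9]


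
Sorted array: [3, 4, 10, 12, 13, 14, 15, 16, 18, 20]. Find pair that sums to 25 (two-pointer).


Two pointers: lo=0, hi=9
Found pair: (10, 15) summing to 25


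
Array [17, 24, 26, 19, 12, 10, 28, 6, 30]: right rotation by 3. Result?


Right rotate by 3: [28, 6, 30, 17, 24, 26, 19, 12, 10]


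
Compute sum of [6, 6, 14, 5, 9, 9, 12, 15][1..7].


Prefix sums: [0, 6, 12, 26, 31, 40, 49, 61, 76]
Sum[1..7] = prefix[8] - prefix[1] = 76 - 6 = 70


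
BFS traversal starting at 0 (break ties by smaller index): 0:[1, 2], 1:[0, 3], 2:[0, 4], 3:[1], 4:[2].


BFS queue: start with [0]
Visit order: [0, 1, 2, 3, 4]


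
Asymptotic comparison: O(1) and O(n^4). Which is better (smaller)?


constant grows slower than quartic
O(1) is asymptotically smaller; O(n^4) grows faster


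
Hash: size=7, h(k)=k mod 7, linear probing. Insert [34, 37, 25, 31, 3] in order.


Insertions: 34->slot 6; 37->slot 2; 25->slot 4; 31->slot 3; 3->slot 5
Table: [None, None, 37, 31, 25, 3, 34]


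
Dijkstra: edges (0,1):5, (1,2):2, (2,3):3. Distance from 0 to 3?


Dijkstra from 0:
Distances: {0: 0, 1: 5, 2: 7, 3: 10}
Shortest distance to 3 = 10, path = [0, 1, 2, 3]


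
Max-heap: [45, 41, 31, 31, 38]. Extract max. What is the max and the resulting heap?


Max = 45
Replace root with last, heapify down
Resulting heap: [41, 38, 31, 31]


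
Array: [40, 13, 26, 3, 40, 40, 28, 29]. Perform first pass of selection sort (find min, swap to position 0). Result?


After one pass: [3, 13, 26, 40, 40, 40, 28, 29]


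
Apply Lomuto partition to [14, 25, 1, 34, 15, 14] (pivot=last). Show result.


Elements <= 14 go left of pivot.
Result: [14, 1, 14, 34, 15, 25], pivot at index 2


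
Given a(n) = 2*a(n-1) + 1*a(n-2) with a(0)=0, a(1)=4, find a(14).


Build bottom-up:
...a(12)=55440, a(13)=133844, a(14)=2*133844+1*55440=323128


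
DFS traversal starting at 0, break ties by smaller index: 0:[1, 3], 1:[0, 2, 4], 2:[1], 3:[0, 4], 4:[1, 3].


DFS stack-based: start with [0]
Visit order: [0, 1, 2, 4, 3]


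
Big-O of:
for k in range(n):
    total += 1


Per nesting level: O(n) = O(n)
Complexity: O(n)


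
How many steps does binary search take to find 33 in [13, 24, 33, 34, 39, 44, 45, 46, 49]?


Search for 33:
[0,8] mid=4 arr[4]=39
[0,3] mid=1 arr[1]=24
[2,3] mid=2 arr[2]=33
Total: 3 comparisons


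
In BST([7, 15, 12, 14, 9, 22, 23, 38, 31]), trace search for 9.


BST root = 7
Search for 9: compare at each node
Path: [7, 15, 12, 9]


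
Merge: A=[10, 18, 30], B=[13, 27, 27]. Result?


Compare heads, take smaller each step.
Merged: [10, 13, 18, 27, 27, 30]


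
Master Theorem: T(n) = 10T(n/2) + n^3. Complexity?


a=10, b=2, c=3. log_2(10)=3.322 > c=3. Case 1: O(n^log_b(a)) = O(n^3.322)
Complexity: O(n^3.322)


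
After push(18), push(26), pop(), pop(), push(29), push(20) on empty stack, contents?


push(18) -> [18]
push(26) -> [18, 26]
pop() returns 26 -> [18]
pop() returns 18 -> []
push(29) -> [29]
push(20) -> [29, 20]
Final stack (bottom to top): [29, 20]


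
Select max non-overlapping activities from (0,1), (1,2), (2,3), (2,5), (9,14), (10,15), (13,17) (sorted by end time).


Greedy: pick earliest-ending, then skip overlaps.
Selected (4 activities): [(0, 1), (1, 2), (2, 3), (9, 14)]


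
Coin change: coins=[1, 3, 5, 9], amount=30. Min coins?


dp[0]=0; dp[i]=1+min(dp[i-c] for c in coins)
...dp[25]=5, dp[26]=4, dp[27]=3, dp[28]=4, dp[29]=5, dp[30]=4
Minimum coins for 30 = 4


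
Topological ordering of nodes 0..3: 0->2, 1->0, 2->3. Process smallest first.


Kahn's algorithm, process smallest node first
Order: [1, 0, 2, 3]


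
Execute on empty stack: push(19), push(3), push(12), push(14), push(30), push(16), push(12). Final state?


push(19) -> [19]
push(3) -> [19, 3]
push(12) -> [19, 3, 12]
push(14) -> [19, 3, 12, 14]
push(30) -> [19, 3, 12, 14, 30]
push(16) -> [19, 3, 12, 14, 30, 16]
push(12) -> [19, 3, 12, 14, 30, 16, 12]
Final stack (bottom to top): [19, 3, 12, 14, 30, 16, 12]


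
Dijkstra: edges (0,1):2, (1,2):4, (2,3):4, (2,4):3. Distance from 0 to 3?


Dijkstra from 0:
Distances: {0: 0, 1: 2, 2: 6, 3: 10, 4: 9}
Shortest distance to 3 = 10, path = [0, 1, 2, 3]


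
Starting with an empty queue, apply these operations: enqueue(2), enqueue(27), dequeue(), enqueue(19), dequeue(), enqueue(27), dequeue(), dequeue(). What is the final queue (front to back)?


enqueue(2) -> [2]
enqueue(27) -> [2, 27]
dequeue() returns 2 -> [27]
enqueue(19) -> [27, 19]
dequeue() returns 27 -> [19]
enqueue(27) -> [19, 27]
dequeue() returns 19 -> [27]
dequeue() returns 27 -> []
Final queue (front to back): []


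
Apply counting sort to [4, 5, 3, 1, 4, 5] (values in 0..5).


Count array: [0, 1, 0, 1, 2, 2]
Reconstruct: [1, 3, 4, 4, 5, 5]


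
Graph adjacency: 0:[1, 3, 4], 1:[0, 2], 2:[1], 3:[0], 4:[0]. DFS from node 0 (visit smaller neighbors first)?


DFS stack-based: start with [0]
Visit order: [0, 1, 2, 3, 4]


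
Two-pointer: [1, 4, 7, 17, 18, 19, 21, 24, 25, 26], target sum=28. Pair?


Two pointers: lo=0, hi=9
Found pair: (4, 24) summing to 28


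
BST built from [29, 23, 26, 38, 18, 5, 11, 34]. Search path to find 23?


BST root = 29
Search for 23: compare at each node
Path: [29, 23]


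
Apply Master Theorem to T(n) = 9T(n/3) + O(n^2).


a=9, b=3, c=2. log_3(9)=2 = c=2. Case 2: O(n^c log n) = O(n^2 log n)
Complexity: O(n^2 log n)


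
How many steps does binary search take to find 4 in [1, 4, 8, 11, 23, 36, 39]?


Search for 4:
[0,6] mid=3 arr[3]=11
[0,2] mid=1 arr[1]=4
Total: 2 comparisons


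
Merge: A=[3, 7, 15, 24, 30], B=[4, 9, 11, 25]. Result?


Compare heads, take smaller each step.
Merged: [3, 4, 7, 9, 11, 15, 24, 25, 30]


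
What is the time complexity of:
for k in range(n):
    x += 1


Per nesting level: O(n) = O(n)
Complexity: O(n)


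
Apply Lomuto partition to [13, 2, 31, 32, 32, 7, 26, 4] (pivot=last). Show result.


Elements <= 4 go left of pivot.
Result: [2, 4, 31, 32, 32, 7, 26, 13], pivot at index 1


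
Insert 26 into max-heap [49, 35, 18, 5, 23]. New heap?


Append 26: [49, 35, 18, 5, 23, 26]
Bubble up: swap idx 5(26) with idx 2(18)
Result: [49, 35, 26, 5, 23, 18]


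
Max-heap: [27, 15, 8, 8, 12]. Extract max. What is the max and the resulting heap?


Max = 27
Replace root with last, heapify down
Resulting heap: [15, 12, 8, 8]


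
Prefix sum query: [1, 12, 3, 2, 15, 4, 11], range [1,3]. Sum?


Prefix sums: [0, 1, 13, 16, 18, 33, 37, 48]
Sum[1..3] = prefix[4] - prefix[1] = 18 - 1 = 17


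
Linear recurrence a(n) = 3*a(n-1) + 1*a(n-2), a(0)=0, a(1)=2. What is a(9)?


Build bottom-up:
...a(7)=2378, a(8)=7854, a(9)=3*7854+1*2378=25940


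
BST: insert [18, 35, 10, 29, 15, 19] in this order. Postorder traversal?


Root = 18; build tree by BST insertion.
Postorder traversal: [15, 10, 19, 29, 35, 18]


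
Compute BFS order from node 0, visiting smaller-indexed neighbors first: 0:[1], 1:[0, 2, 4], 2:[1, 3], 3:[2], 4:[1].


BFS queue: start with [0]
Visit order: [0, 1, 2, 4, 3]


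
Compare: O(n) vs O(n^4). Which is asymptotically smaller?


linear grows slower than quartic
O(n) is asymptotically smaller; O(n^4) grows faster


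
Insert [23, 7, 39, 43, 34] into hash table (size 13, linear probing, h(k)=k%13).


Insertions: 23->slot 10; 7->slot 7; 39->slot 0; 43->slot 4; 34->slot 8
Table: [39, None, None, None, 43, None, None, 7, 34, None, 23, None, None]


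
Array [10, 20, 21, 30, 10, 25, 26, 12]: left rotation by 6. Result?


Left rotate by 6: [26, 12, 10, 20, 21, 30, 10, 25]


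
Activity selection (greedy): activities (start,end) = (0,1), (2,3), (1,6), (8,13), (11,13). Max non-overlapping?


Greedy: pick earliest-ending, then skip overlaps.
Selected (3 activities): [(0, 1), (2, 3), (8, 13)]


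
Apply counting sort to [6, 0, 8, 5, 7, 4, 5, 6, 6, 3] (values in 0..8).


Count array: [1, 0, 0, 1, 1, 2, 3, 1, 1]
Reconstruct: [0, 3, 4, 5, 5, 6, 6, 6, 7, 8]


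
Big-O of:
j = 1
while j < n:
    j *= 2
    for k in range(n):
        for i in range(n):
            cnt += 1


Per nesting level: O(log n) * O(n) * O(n) = O(n^2 log n)
Complexity: O(n^2 log n)


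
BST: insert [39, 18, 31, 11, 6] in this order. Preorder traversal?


Root = 39; build tree by BST insertion.
Preorder traversal: [39, 18, 11, 6, 31]


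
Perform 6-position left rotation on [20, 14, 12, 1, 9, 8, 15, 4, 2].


Left rotate by 6: [15, 4, 2, 20, 14, 12, 1, 9, 8]


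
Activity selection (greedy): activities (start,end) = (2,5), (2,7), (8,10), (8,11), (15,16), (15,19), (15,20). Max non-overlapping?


Greedy: pick earliest-ending, then skip overlaps.
Selected (3 activities): [(2, 5), (8, 10), (15, 16)]


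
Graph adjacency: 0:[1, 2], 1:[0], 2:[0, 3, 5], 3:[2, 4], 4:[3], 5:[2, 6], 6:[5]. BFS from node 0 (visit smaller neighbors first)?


BFS queue: start with [0]
Visit order: [0, 1, 2, 3, 5, 4, 6]


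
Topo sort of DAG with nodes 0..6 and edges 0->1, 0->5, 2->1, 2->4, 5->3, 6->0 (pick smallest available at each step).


Kahn's algorithm, process smallest node first
Order: [2, 4, 6, 0, 1, 5, 3]


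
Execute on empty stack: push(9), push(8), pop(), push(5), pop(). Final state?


push(9) -> [9]
push(8) -> [9, 8]
pop() returns 8 -> [9]
push(5) -> [9, 5]
pop() returns 5 -> [9]
Final stack (bottom to top): [9]


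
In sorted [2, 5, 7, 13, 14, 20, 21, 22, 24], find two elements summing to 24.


Two pointers: lo=0, hi=8
Found pair: (2, 22) summing to 24


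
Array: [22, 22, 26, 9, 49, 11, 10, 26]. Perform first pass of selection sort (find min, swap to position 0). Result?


After one pass: [9, 22, 26, 22, 49, 11, 10, 26]


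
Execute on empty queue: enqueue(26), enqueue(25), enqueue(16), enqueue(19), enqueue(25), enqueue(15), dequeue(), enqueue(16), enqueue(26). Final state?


enqueue(26) -> [26]
enqueue(25) -> [26, 25]
enqueue(16) -> [26, 25, 16]
enqueue(19) -> [26, 25, 16, 19]
enqueue(25) -> [26, 25, 16, 19, 25]
enqueue(15) -> [26, 25, 16, 19, 25, 15]
dequeue() returns 26 -> [25, 16, 19, 25, 15]
enqueue(16) -> [25, 16, 19, 25, 15, 16]
enqueue(26) -> [25, 16, 19, 25, 15, 16, 26]
Final queue (front to back): [25, 16, 19, 25, 15, 16, 26]


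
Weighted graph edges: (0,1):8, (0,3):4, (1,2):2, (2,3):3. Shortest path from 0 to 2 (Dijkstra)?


Dijkstra from 0:
Distances: {0: 0, 1: 8, 2: 7, 3: 4}
Shortest distance to 2 = 7, path = [0, 3, 2]


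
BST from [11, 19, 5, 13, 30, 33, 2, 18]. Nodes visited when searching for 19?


BST root = 11
Search for 19: compare at each node
Path: [11, 19]


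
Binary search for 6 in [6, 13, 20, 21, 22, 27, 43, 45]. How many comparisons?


Search for 6:
[0,7] mid=3 arr[3]=21
[0,2] mid=1 arr[1]=13
[0,0] mid=0 arr[0]=6
Total: 3 comparisons


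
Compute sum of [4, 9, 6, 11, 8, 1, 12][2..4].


Prefix sums: [0, 4, 13, 19, 30, 38, 39, 51]
Sum[2..4] = prefix[5] - prefix[2] = 38 - 13 = 25


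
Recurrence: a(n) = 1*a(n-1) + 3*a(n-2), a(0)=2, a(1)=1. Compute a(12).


Build bottom-up:
...a(10)=4207, a(11)=9637, a(12)=1*9637+3*4207=22258


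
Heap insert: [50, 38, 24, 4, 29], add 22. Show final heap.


Append 22: [50, 38, 24, 4, 29, 22]
Bubble up: no swaps needed
Result: [50, 38, 24, 4, 29, 22]


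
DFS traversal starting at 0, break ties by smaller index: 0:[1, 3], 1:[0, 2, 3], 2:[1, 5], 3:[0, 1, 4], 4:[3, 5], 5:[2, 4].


DFS stack-based: start with [0]
Visit order: [0, 1, 2, 5, 4, 3]


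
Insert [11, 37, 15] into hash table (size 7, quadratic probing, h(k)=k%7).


Insertions: 11->slot 4; 37->slot 2; 15->slot 1
Table: [None, 15, 37, None, 11, None, None]


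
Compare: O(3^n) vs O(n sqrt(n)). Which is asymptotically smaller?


n^1.5 grows slower than exponential (base 3)
O(n sqrt(n)) is asymptotically smaller; O(3^n) grows faster


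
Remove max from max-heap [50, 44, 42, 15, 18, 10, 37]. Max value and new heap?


Max = 50
Replace root with last, heapify down
Resulting heap: [44, 37, 42, 15, 18, 10]


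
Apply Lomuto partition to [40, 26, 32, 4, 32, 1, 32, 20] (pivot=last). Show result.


Elements <= 20 go left of pivot.
Result: [4, 1, 20, 40, 32, 26, 32, 32], pivot at index 2


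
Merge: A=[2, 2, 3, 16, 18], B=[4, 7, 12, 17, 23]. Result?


Compare heads, take smaller each step.
Merged: [2, 2, 3, 4, 7, 12, 16, 17, 18, 23]


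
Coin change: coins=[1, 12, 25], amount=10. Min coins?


dp[0]=0; dp[i]=1+min(dp[i-c] for c in coins)
...dp[5]=5, dp[6]=6, dp[7]=7, dp[8]=8, dp[9]=9, dp[10]=10
Minimum coins for 10 = 10


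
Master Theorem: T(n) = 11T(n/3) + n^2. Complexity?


a=11, b=3, c=2. log_3(11)=2.183 > c=2. Case 1: O(n^log_b(a)) = O(n^2.183)
Complexity: O(n^2.183)


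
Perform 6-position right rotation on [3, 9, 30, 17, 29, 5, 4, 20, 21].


Right rotate by 6: [17, 29, 5, 4, 20, 21, 3, 9, 30]


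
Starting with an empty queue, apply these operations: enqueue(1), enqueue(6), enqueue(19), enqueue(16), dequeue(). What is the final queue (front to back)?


enqueue(1) -> [1]
enqueue(6) -> [1, 6]
enqueue(19) -> [1, 6, 19]
enqueue(16) -> [1, 6, 19, 16]
dequeue() returns 1 -> [6, 19, 16]
Final queue (front to back): [6, 19, 16]


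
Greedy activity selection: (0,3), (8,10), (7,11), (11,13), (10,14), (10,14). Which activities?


Greedy: pick earliest-ending, then skip overlaps.
Selected (3 activities): [(0, 3), (8, 10), (11, 13)]


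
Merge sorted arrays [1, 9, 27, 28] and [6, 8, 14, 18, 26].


Compare heads, take smaller each step.
Merged: [1, 6, 8, 9, 14, 18, 26, 27, 28]


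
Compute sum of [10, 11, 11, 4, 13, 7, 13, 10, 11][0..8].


Prefix sums: [0, 10, 21, 32, 36, 49, 56, 69, 79, 90]
Sum[0..8] = prefix[9] - prefix[0] = 90 - 0 = 90


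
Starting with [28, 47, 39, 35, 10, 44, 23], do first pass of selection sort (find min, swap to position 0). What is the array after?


After one pass: [10, 47, 39, 35, 28, 44, 23]


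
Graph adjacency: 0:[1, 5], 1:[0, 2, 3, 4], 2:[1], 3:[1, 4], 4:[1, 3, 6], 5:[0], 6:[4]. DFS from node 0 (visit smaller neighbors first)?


DFS stack-based: start with [0]
Visit order: [0, 1, 2, 3, 4, 6, 5]


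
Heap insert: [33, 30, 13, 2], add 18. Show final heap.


Append 18: [33, 30, 13, 2, 18]
Bubble up: no swaps needed
Result: [33, 30, 13, 2, 18]


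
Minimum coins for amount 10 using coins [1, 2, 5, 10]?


dp[0]=0; dp[i]=1+min(dp[i-c] for c in coins)
...dp[5]=1, dp[6]=2, dp[7]=2, dp[8]=3, dp[9]=3, dp[10]=1
Minimum coins for 10 = 1


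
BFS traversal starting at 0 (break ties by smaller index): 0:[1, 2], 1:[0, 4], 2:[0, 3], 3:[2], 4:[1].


BFS queue: start with [0]
Visit order: [0, 1, 2, 4, 3]


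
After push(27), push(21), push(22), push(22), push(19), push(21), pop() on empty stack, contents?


push(27) -> [27]
push(21) -> [27, 21]
push(22) -> [27, 21, 22]
push(22) -> [27, 21, 22, 22]
push(19) -> [27, 21, 22, 22, 19]
push(21) -> [27, 21, 22, 22, 19, 21]
pop() returns 21 -> [27, 21, 22, 22, 19]
Final stack (bottom to top): [27, 21, 22, 22, 19]


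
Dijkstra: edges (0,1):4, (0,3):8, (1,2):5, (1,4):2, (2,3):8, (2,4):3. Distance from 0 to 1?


Dijkstra from 0:
Distances: {0: 0, 1: 4, 2: 9, 3: 8, 4: 6}
Shortest distance to 1 = 4, path = [0, 1]


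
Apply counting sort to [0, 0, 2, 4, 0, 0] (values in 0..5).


Count array: [4, 0, 1, 0, 1, 0]
Reconstruct: [0, 0, 0, 0, 2, 4]


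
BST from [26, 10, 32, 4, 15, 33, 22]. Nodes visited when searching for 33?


BST root = 26
Search for 33: compare at each node
Path: [26, 32, 33]


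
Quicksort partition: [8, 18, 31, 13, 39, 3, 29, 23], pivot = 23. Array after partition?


Elements <= 23 go left of pivot.
Result: [8, 18, 13, 3, 23, 31, 29, 39], pivot at index 4


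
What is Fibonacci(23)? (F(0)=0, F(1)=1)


F(n)=F(n-1)+F(n-2)
...F(21)=10946, F(22)=17711, F(23)=28657


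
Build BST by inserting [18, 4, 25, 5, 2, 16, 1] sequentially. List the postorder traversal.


Root = 18; build tree by BST insertion.
Postorder traversal: [1, 2, 16, 5, 4, 25, 18]


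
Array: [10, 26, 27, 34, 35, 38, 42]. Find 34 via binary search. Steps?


Search for 34:
[0,6] mid=3 arr[3]=34
Total: 1 comparisons


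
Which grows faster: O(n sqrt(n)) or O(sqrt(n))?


sublinear grows slower than n^1.5
O(sqrt(n)) is asymptotically smaller; O(n sqrt(n)) grows faster


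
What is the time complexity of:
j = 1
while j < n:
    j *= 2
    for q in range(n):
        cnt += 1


Per nesting level: O(log n) * O(n) = O(n log n)
Complexity: O(n log n)


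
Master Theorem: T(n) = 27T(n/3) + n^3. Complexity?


a=27, b=3, c=3. log_3(27)=3 = c=3. Case 2: O(n^c log n) = O(n^3 log n)
Complexity: O(n^3 log n)


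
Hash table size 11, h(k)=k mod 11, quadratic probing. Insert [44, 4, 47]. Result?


Insertions: 44->slot 0; 4->slot 4; 47->slot 3
Table: [44, None, None, 47, 4, None, None, None, None, None, None]


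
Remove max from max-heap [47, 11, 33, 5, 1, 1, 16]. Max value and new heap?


Max = 47
Replace root with last, heapify down
Resulting heap: [33, 11, 16, 5, 1, 1]


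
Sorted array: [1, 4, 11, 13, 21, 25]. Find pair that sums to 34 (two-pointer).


Two pointers: lo=0, hi=5
Found pair: (13, 21) summing to 34


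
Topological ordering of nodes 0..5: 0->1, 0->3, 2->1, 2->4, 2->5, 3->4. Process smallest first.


Kahn's algorithm, process smallest node first
Order: [0, 2, 1, 3, 4, 5]


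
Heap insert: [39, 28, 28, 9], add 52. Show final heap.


Append 52: [39, 28, 28, 9, 52]
Bubble up: swap idx 4(52) with idx 1(28); swap idx 1(52) with idx 0(39)
Result: [52, 39, 28, 9, 28]


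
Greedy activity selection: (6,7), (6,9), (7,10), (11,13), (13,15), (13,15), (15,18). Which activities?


Greedy: pick earliest-ending, then skip overlaps.
Selected (5 activities): [(6, 7), (7, 10), (11, 13), (13, 15), (15, 18)]


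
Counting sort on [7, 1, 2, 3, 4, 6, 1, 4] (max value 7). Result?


Count array: [0, 2, 1, 1, 2, 0, 1, 1]
Reconstruct: [1, 1, 2, 3, 4, 4, 6, 7]


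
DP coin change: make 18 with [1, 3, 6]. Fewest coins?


dp[0]=0; dp[i]=1+min(dp[i-c] for c in coins)
...dp[13]=3, dp[14]=4, dp[15]=3, dp[16]=4, dp[17]=5, dp[18]=3
Minimum coins for 18 = 3


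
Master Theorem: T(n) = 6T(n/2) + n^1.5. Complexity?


a=6, b=2, c=1.5. log_2(6)=2.585 > c=1.5. Case 1: O(n^log_b(a)) = O(n^2.585)
Complexity: O(n^2.585)


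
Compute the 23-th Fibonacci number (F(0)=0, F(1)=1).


F(n)=F(n-1)+F(n-2)
...F(21)=10946, F(22)=17711, F(23)=28657


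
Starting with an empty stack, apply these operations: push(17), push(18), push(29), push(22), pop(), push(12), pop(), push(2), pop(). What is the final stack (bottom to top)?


push(17) -> [17]
push(18) -> [17, 18]
push(29) -> [17, 18, 29]
push(22) -> [17, 18, 29, 22]
pop() returns 22 -> [17, 18, 29]
push(12) -> [17, 18, 29, 12]
pop() returns 12 -> [17, 18, 29]
push(2) -> [17, 18, 29, 2]
pop() returns 2 -> [17, 18, 29]
Final stack (bottom to top): [17, 18, 29]
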